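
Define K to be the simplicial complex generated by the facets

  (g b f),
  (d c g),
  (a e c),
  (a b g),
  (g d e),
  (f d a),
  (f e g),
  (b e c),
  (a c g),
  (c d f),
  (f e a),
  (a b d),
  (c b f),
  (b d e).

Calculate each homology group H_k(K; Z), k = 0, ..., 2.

We work with the vertex ordering a < b < c < d < e < f < g. The simplices of K, each written with vertices in increasing order, are:

  0-simplices (7): a, b, c, d, e, f, g
  1-simplices (21): ab, ac, ad, ae, af, ag, bc, bd, be, bf, bg, cd, ce, cf, cg, de, df, dg, ef, eg, fg
  2-simplices (14): abd, abg, ace, acg, adf, aef, bce, bcf, bde, bfg, cdf, cdg, deg, efg

giving chain groups C_0 ≅ Z^7, C_1 ≅ Z^21, C_2 ≅ Z^14.

∂_1: C_1 → C_0 is given by ∂[p,q] = [q] − [p]. For instance
  ∂be = e − b.
The resulting 7×21 matrix has rank 6, and its Smith normal form has invariant factors (1,1,1,1,1,1).

∂_2: C_2 → C_1 maps a triangle to the signed sum of its edges. For instance
  ∂abd = bd − ad + ab,
  ∂adf = df − af + ad.
This gives a 21×14 integer matrix of rank 13; reducing to Smith normal form yields diagonal entries (1,1,1,1,1,1,1,1,1,1,1,1,1).

Reading off H_k = ker ∂_k / im ∂_{k+1}:

  H_0: rank C_0 − rank ∂_1 = 7 − 6 = 1, and the invariant factors of ∂_1 are all 1, so H_0 ≅ Z.
  H_1: rank ker ∂_1 − rank ∂_2 = (21 − 6) − 13 = 2, and the invariant factors of ∂_2 are all 1, so H_1 ≅ Z^2.
  H_2: rank ker ∂_2 − rank ∂_3 = (14 − 13) − 0 = 1, and there is no ∂_3, so H_2 ≅ Z.

H_0 ≅ Z,  H_1 ≅ Z^2,  H_2 ≅ Z.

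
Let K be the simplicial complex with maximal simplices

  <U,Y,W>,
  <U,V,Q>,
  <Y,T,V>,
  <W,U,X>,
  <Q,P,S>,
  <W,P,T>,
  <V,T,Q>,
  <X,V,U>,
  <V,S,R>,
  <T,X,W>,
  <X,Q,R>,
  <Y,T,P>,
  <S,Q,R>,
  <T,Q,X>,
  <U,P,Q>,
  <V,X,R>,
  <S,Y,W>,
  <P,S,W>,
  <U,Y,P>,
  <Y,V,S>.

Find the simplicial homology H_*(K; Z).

Order the vertices as P < Q < R < S < T < U < V < W < X < Y. Listing each simplex with vertices in this order, K has dimension 2 with simplices:

  0-simplices (10): P, Q, R, S, T, U, V, W, X, Y
  1-simplices (30): PQ, PS, PT, PU, PW, PY, QR, QS, QT, QU, QV, QX, RS, RV, RX, SV, SW, SY, TV, TW, TX, TY, UV, UW, UX, UY, VX, VY, WX, WY
  2-simplices (20): PQS, PQU, PSW, PTW, PTY, PUY, QRS, QRX, QTV, QTX, QUV, RSV, RVX, SVY, SWY, TVY, TWX, UVX, UWX, UWY

Hence C_0 ≅ Z^10, C_1 ≅ Z^30, C_2 ≅ Z^20.

Boundary ∂_1: C_1 → C_0 maps an edge to its endpoints' difference, ∂[p,q] = q − p. For instance
  ∂TX = X − T.
The resulting 10×30 matrix has rank 9, and its Smith normal form has invariant factors (1,1,1,1,1,1,1,1,1).

∂_2: C_2 → C_1 maps a triangle to the signed sum of its edges. For instance
  ∂QUV = UV − QV + QU,
  ∂QTX = TX − QX + QT.
The 30×20 boundary matrix has rank 20 and Smith normal form diag(1,1,1,1,1,1,1,1,1,1,1,1,1,1,1,1,1,1,1,2).

From H_k ≅ ker(∂_k) / im(∂_{k+1}) we obtain:

  H_0: rank C_0 − rank ∂_1 = 10 − 9 = 1, and the invariant factors of ∂_1 are all 1, so H_0 = Z.
  H_1: rank ker ∂_1 − rank ∂_2 = (30 − 9) − 20 = 1, and ∂_2 has invariant factor 2 > 1, so H_1 = Z ⊕ Z_2.
  H_2: rank ker ∂_2 − rank ∂_3 = (20 − 20) − 0 = 0, and there is no ∂_3, so H_2 = 0.

As a check, the Euler characteristic is 10 − 30 + 20 = 0, which agrees with 1 − 1 + 0 = 0.
(K is a triangulation of the Klein bottle.)

H_0 = Z,  H_1 = Z ⊕ Z_2,  H_2 = 0.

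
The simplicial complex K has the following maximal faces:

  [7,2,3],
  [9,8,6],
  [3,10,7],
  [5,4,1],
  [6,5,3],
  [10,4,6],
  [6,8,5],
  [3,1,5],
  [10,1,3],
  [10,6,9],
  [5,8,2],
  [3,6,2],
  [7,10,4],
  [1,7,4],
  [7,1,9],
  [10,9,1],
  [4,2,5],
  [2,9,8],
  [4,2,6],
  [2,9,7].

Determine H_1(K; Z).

K has 10 vertices, 30 edges, 20 triangles.
rank ∂_1 = 9, rank ∂_2 = 20 ⇒ b_1 = 30 − 9 − 20 = 1; ∂_2 has invariant factor(s) [2] giving torsion. So H_1 ≅ Z ⊕ Z_2.

H_1 = Z ⊕ Z_2.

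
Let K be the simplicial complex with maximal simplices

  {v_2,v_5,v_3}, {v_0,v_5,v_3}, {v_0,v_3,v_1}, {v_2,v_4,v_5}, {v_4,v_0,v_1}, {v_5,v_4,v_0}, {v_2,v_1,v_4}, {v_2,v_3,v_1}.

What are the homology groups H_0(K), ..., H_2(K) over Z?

H_0 = Z,  H_1 = 0,  H_2 = Z.

We work with the vertex ordering v_0 < v_1 < v_2 < v_3 < v_4 < v_5. The simplices of K, each written with vertices in increasing order, are:

  0-simplices (6): [v_0], [v_1], [v_2], [v_3], [v_4], [v_5]
  1-simplices (12): [v_0,v_1], [v_0,v_3], [v_0,v_4], [v_0,v_5], [v_1,v_2], [v_1,v_3], [v_1,v_4], [v_2,v_3], [v_2,v_4], [v_2,v_5], [v_3,v_5], [v_4,v_5]
  2-simplices (8): [v_0,v_1,v_3], [v_0,v_1,v_4], [v_0,v_3,v_5], [v_0,v_4,v_5], [v_1,v_2,v_3], [v_1,v_2,v_4], [v_2,v_3,v_5], [v_2,v_4,v_5]

so the chain groups are C_0 ≅ Z^6, C_1 ≅ Z^12, C_2 ≅ Z^8.

Boundary ∂_1: C_1 → C_0 maps an edge to its endpoints' difference, ∂[p,q] = q − p. For instance
  ∂[v_0,v_4] = [v_4] − [v_0].
This gives a 6×12 integer matrix of rank 5; reducing to Smith normal form yields diagonal entries (1,1,1,1,1).

Boundary ∂_2: C_2 → C_1 acts by ∂[p,q,r] = [q,r] − [p,r] + [p,q]. For instance
  ∂[v_2,v_4,v_5] = [v_4,v_5] − [v_2,v_5] + [v_2,v_4],
  ∂[v_0,v_4,v_5] = [v_4,v_5] − [v_0,v_5] + [v_0,v_4].
This gives a 12×8 integer matrix of rank 7; reducing to Smith normal form yields diagonal entries (1,1,1,1,1,1,1).

Reading off H_k = ker ∂_k / im ∂_{k+1}:

  H_0: rank C_0 − rank ∂_1 = 6 − 5 = 1, and the invariant factors of ∂_1 are all 1, so H_0 ≅ Z.
  H_1: rank ker ∂_1 − rank ∂_2 = (12 − 5) − 7 = 0, and the invariant factors of ∂_2 are all 1, so H_1 ≅ 0.
  H_2: rank ker ∂_2 − rank ∂_3 = (8 − 7) − 0 = 1, and there is no ∂_3, so H_2 ≅ Z.

As a check, the Euler characteristic is 6 − 12 + 8 = 2, which agrees with 1 − 0 + 1 = 2.
(K is a triangulation of the 2-sphere S^2.)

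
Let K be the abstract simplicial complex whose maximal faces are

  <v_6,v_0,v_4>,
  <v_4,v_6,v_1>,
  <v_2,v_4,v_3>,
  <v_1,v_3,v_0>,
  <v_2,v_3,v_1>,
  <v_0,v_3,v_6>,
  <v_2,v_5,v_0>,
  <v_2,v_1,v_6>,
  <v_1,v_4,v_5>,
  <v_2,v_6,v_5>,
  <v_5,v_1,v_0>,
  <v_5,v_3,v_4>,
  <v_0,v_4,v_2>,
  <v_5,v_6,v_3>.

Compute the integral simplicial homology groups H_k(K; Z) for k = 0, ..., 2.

H_0 ≅ Z,  H_1 ≅ Z^2,  H_2 ≅ Z.

We work with the vertex ordering v_0 < v_1 < v_2 < v_3 < v_4 < v_5 < v_6. The simplices of K, each written with vertices in increasing order, are:

  0-simplices (7): [v_0], [v_1], [v_2], [v_3], [v_4], [v_5], [v_6]
  1-simplices (21): (21 of them)
  2-simplices (14): (14 of them)

Hence C_0 ≅ Z^7, C_1 ≅ Z^21, C_2 ≅ Z^14.

The boundary map ∂_1: C_1 → C_0 maps an edge to its endpoints' difference, ∂[p,q] = q − p.
The 7×21 boundary matrix has rank 6 and Smith normal form diag(1,1,1,1,1,1).

∂_2: C_2 → C_1 sends each 2-simplex [p,q,r] to [q,r] − [p,r] + [p,q]. For instance
  ∂[v_0,v_1,v_5] = [v_1,v_5] − [v_0,v_5] + [v_0,v_1],
  ∂[v_1,v_4,v_6] = [v_4,v_6] − [v_1,v_6] + [v_1,v_4].
As a 21×14 matrix over Z this has rank 13, with invariant factors (1,1,1,1,1,1,1,1,1,1,1,1,1).

Computing H_k = (kernel of ∂_k) / (image of ∂_{k+1}):

  H_0: rank C_0 − rank ∂_1 = 7 − 6 = 1, and the invariant factors of ∂_1 are all 1, so H_0 = Z.
  H_1: rank ker ∂_1 − rank ∂_2 = (21 − 6) − 13 = 2, and the invariant factors of ∂_2 are all 1, so H_1 = Z^2.
  H_2: rank ker ∂_2 − rank ∂_3 = (14 − 13) − 0 = 1, and there is no ∂_3, so H_2 = Z.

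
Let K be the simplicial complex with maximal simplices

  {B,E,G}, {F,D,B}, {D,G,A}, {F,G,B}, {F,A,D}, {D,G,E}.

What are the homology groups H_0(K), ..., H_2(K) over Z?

H_0 = Z,  H_1 = Z,  H_2 = 0.

K has 6 vertices, 12 edges, 6 triangles.
rank ∂_0 = 0, rank ∂_1 = 5 ⇒ b_0 = 6 − 0 − 5 = 1; all invariant factors of ∂_1 are 1 so no torsion. So H_0 = Z.
rank ∂_1 = 5, rank ∂_2 = 6 ⇒ b_1 = 12 − 5 − 6 = 1; all invariant factors of ∂_2 are 1 so no torsion. So H_1 = Z.
rank ∂_2 = 6, rank ∂_3 = 0 ⇒ b_2 = 6 − 6 − 0 = 0. So H_2 = 0.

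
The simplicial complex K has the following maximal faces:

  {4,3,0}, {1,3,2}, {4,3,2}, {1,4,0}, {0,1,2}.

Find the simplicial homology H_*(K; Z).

H_0 ≅ Z,  H_1 ≅ Z,  H_2 = 0.

Order the vertices as 0 < 1 < 2 < 3 < 4. Listing each simplex with vertices in this order, K has dimension 2 with simplices:

  0-simplices (5): [0], [1], [2], [3], [4]
  1-simplices (10): [0,1], [0,2], [0,3], [0,4], [1,2], [1,3], [1,4], [2,3], [2,4], [3,4]
  2-simplices (5): [0,1,2], [0,1,4], [0,3,4], [1,2,3], [2,3,4]

giving chain groups C_0 ≅ Z^5, C_1 ≅ Z^10, C_2 ≅ Z^5.

∂_1: C_1 → C_0 is given by ∂[p,q] = [q] − [p]. For instance
  ∂[0,1] = [1] − [0].
The resulting 5×10 matrix has rank 4, and its Smith normal form has invariant factors (1,1,1,1).

The boundary map ∂_2: C_2 → C_1 maps a triangle to the signed sum of its edges. For instance
  ∂[0,3,4] = [3,4] − [0,4] + [0,3],
  ∂[1,2,3] = [2,3] − [1,3] + [1,2].
The resulting 10×5 matrix has rank 5, and its Smith normal form has invariant factors (1,1,1,1,1).

From H_k ≅ ker(∂_k) / im(∂_{k+1}) we obtain:

  H_0: rank C_0 − rank ∂_1 = 5 − 4 = 1, and the invariant factors of ∂_1 are all 1, so H_0 = Z.
  H_1: rank ker ∂_1 − rank ∂_2 = (10 − 4) − 5 = 1, and the invariant factors of ∂_2 are all 1, so H_1 = Z.
  H_2: rank ker ∂_2 − rank ∂_3 = (5 − 5) − 0 = 0, and there is no ∂_3, so H_2 = 0.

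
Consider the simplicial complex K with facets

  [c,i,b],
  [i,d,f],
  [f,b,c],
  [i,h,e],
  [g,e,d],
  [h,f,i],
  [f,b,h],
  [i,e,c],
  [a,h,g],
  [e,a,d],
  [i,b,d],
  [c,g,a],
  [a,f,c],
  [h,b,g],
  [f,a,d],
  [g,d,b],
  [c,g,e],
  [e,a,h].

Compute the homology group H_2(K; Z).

Fix the vertex order a < b < c < d < e < f < g < h < i and write every simplex with vertices in increasing order. Then dim K = 2 and the simplices of K are:

  0-simplices (9): a, b, c, d, e, f, g, h, i
  1-simplices (27): ac, ad, ae, af, ag, ah, bc, bd, bf, bg, bh, bi, ce, cf, cg, ci, de, df, dg, di, eg, eh, ei, fh, fi, gh, hi
  2-simplices (18): acf, acg, ade, adf, aeh, agh, bcf, bci, bdg, bdi, bfh, bgh, ceg, cei, deg, dfi, ehi, fhi

giving chain groups C_0 ≅ Z^9, C_1 ≅ Z^27, C_2 ≅ Z^18.

The boundary map ∂_1: C_1 → C_0 is given by ∂[p,q] = [q] − [p].
As a 9×27 matrix over Z this has rank 8, with invariant factors (1,1,1,1,1,1,1,1).

Boundary ∂_2: C_2 → C_1 maps a triangle to the signed sum of its edges. For instance
  ∂acg = cg − ag + ac,
  ∂fhi = hi − fi + fh.
The resulting 27×18 matrix has rank 18, and its Smith normal form has invariant factors (1,1,1,1,1,1,1,1,1,1,1,1,1,1,1,1,1,2).

From H_k ≅ ker(∂_k) / im(∂_{k+1}) we obtain:

  H_2: rank ker ∂_2 − rank ∂_3 = (18 − 18) − 0 = 0, and there is no ∂_3, so H_2 ≅ 0.

(K is a triangulation of the Klein bottle.)

H_2 ≅ 0.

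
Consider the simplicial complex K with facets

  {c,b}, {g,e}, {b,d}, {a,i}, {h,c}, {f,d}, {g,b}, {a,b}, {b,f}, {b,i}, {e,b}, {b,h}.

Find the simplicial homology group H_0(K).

H_0 ≅ Z.

Fix the vertex order a < b < c < d < e < f < g < h < i and write every simplex with vertices in increasing order. Then dim K = 1 and the simplices of K are:

  0-simplices (9): a, b, c, d, e, f, g, h, i
  1-simplices (12): ab, ai, bc, bd, be, bf, bg, bh, bi, ch, df, eg

giving chain groups C_0 ≅ Z^9, C_1 ≅ Z^12.

The boundary map ∂_1: C_1 → C_0 is given by ∂[p,q] = [q] − [p]. For instance
  ∂bg = g − b.
The 9×12 boundary matrix has rank 8 and Smith normal form diag(1,1,1,1,1,1,1,1).

Computing H_k = (kernel of ∂_k) / (image of ∂_{k+1}):

  H_0: rank C_0 − rank ∂_1 = 9 − 8 = 1, and the invariant factors of ∂_1 are all 1, so H_0 ≅ Z.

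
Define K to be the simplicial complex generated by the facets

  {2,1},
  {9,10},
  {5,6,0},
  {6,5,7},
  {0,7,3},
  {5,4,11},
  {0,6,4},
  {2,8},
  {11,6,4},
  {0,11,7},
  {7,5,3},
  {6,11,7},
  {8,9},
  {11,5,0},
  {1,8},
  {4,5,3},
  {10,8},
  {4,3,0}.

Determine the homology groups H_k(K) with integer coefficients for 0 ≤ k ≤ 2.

H_0 ≅ Z^2,  H_1 ≅ Z^2 ⊕ Z/2Z,  H_2 = 0.

We work with the vertex ordering 0 < 1 < 2 < 3 < 4 < 5 < 6 < 7 < 8 < 9 < 10 < 11. The simplices of K, each written with vertices in increasing order, are:

  0-simplices (12): [0], [1], [2], [3], [4], [5], [6], [7], [8], [9], [10], [11]
  1-simplices (24): (24 of them)
  2-simplices (12): [0,3,4], [0,3,7], [0,4,6], [0,5,6], [0,5,11], [0,7,11], [3,4,5], [3,5,7], [4,5,11], [4,6,11], [5,6,7], [6,7,11]

Hence C_0 ≅ Z^12, C_1 ≅ Z^24, C_2 ≅ Z^12.

∂_1: C_1 → C_0 sends each edge [p,q] (with p < q) to q − p. For instance
  ∂[0,6] = [6] − [0].
This gives a 12×24 integer matrix of rank 10; reducing to Smith normal form yields diagonal entries (1,1,1,1,1,1,1,1,1,1).

The boundary map ∂_2: C_2 → C_1 sends each 2-simplex [p,q,r] to [q,r] − [p,r] + [p,q]. For instance
  ∂[4,5,11] = [5,11] − [4,11] + [4,5],
  ∂[5,6,7] = [6,7] − [5,7] + [5,6].
The 24×12 boundary matrix has rank 12 and Smith normal form diag(1,1,1,1,1,1,1,1,1,1,1,2).

Now H_k = ker ∂_k / im ∂_{k+1}, so:

  H_0: rank C_0 − rank ∂_1 = 12 − 10 = 2, and the invariant factors of ∂_1 are all 1, so H_0 ≅ Z^2.
  H_1: rank ker ∂_1 − rank ∂_2 = (24 − 10) − 12 = 2, and ∂_2 has invariant factor 2 > 1, so H_1 ≅ Z^2 ⊕ Z/2Z.
  H_2: rank ker ∂_2 − rank ∂_3 = (12 − 12) − 0 = 0, and there is no ∂_3, so H_2 ≅ 0.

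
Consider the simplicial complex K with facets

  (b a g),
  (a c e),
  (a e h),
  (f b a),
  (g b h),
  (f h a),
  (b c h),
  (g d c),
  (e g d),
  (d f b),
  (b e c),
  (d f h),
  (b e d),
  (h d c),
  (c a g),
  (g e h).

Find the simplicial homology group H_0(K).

We work with the vertex ordering a < b < c < d < e < f < g < h. The simplices of K, each written with vertices in increasing order, are:

  0-simplices (8): a, b, c, d, e, f, g, h
  1-simplices (24): ab, ac, ae, af, ag, ah, bc, bd, be, bf, bg, bh, cd, ce, cg, ch, de, df, dg, dh, eg, eh, fh, gh
  2-simplices (16): abf, abg, ace, acg, aeh, afh, bce, bch, bde, bdf, bgh, cdg, cdh, deg, dfh, egh

Hence C_0 ≅ Z^8, C_1 ≅ Z^24, C_2 ≅ Z^16.

∂_1: C_1 → C_0 is given by ∂[p,q] = [q] − [p]. For instance
  ∂ah = h − a.
This gives a 8×24 integer matrix of rank 7; reducing to Smith normal form yields diagonal entries (1,1,1,1,1,1,1).

∂_2: C_2 → C_1 acts by ∂[p,q,r] = [q,r] − [p,r] + [p,q]. For instance
  ∂bce = ce − be + bc,
  ∂bde = de − be + bd.
As a 24×16 matrix over Z this has rank 15, with invariant factors (1,1,1,1,1,1,1,1,1,1,1,1,1,1,1).

From H_k ≅ ker(∂_k) / im(∂_{k+1}) we obtain:

  H_0: rank C_0 − rank ∂_1 = 8 − 7 = 1, and the invariant factors of ∂_1 are all 1, so H_0 ≅ Z.

(K is a triangulation of the torus T^2.)

H_0 ≅ Z.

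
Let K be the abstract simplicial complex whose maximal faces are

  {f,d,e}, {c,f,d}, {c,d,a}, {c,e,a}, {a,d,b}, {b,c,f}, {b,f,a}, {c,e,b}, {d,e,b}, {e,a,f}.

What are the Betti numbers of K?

b_0 = 1, b_1 = 0, b_2 = 0.

Order the vertices as a < b < c < d < e < f. Listing each simplex with vertices in this order, K has dimension 2 with simplices:

  0-simplices (6): a, b, c, d, e, f
  1-simplices (15): ab, ac, ad, ae, af, bc, bd, be, bf, cd, ce, cf, de, df, ef
  2-simplices (10): abd, abf, acd, ace, aef, bce, bcf, bde, cdf, def

giving chain groups C_0 ≅ Z^6, C_1 ≅ Z^15, C_2 ≅ Z^10.

∂_1: C_1 → C_0 sends each edge [p,q] (with p < q) to q − p. For instance
  ∂ab = b − a.
The 6×15 boundary matrix has rank 5 and Smith normal form diag(1,1,1,1,1).

Boundary ∂_2: C_2 → C_1 sends each 2-simplex [p,q,r] to [q,r] − [p,r] + [p,q]. For instance
  ∂cdf = df − cf + cd,
  ∂bce = ce − be + bc.
The 15×10 boundary matrix has rank 10 and Smith normal form diag(1,1,1,1,1,1,1,1,1,2).

Reading off H_k = ker ∂_k / im ∂_{k+1}:

  H_0: rank C_0 − rank ∂_1 = 6 − 5 = 1, and the invariant factors of ∂_1 are all 1, so H_0 ≅ Z.
  H_1: rank ker ∂_1 − rank ∂_2 = (15 − 5) − 10 = 0, and ∂_2 has invariant factor 2 > 1, so H_1 ≅ Z/2.
  H_2: rank ker ∂_2 − rank ∂_3 = (10 − 10) − 0 = 0, and there is no ∂_3, so H_2 ≅ 0.

Hence the Betti numbers are b_0 = 1, b_1 = 0, b_2 = 0.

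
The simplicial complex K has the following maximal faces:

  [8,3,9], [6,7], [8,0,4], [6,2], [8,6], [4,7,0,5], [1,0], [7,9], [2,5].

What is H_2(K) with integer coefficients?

Fix the vertex order 0 < 1 < 2 < 3 < 4 < 5 < 6 < 7 < 8 < 9 and write every simplex with vertices in increasing order. Then dim K = 3 and the simplices of K are:

  0-simplices (10): [0], [1], [2], [3], [4], [5], [6], [7], [8], [9]
  1-simplices (17): [0,1], [0,4], [0,5], [0,7], [0,8], [2,5], [2,6], [3,8], [3,9], [4,5], [4,7], [4,8], [5,7], [6,7], [6,8], [7,9], [8,9]
  2-simplices (6): [0,4,5], [0,4,7], [0,4,8], [0,5,7], [3,8,9], [4,5,7]
  3-simplices (1): [0,4,5,7]

giving chain groups C_0 ≅ Z^10, C_1 ≅ Z^17, C_2 ≅ Z^6, C_3 ≅ Z^1.

Boundary ∂_1: C_1 → C_0 maps an edge to its endpoints' difference, ∂[p,q] = q − p. For instance
  ∂[2,5] = [5] − [2].
The 10×17 boundary matrix has rank 9 and Smith normal form diag(1,1,1,1,1,1,1,1,1).

The boundary map ∂_2: C_2 → C_1 maps a triangle to the signed sum of its edges. For instance
  ∂[0,4,7] = [4,7] − [0,7] + [0,4],
  ∂[4,5,7] = [5,7] − [4,7] + [4,5].
The 17×6 boundary matrix has rank 5 and Smith normal form diag(1,1,1,1,1).

Boundary ∂_3: C_3 → C_2 sends each 3-simplex σ to the alternating sum Σ_i (−1)^i (σ with its i-th vertex removed). For instance
  ∂[0,4,5,7] = [4,5,7] − [0,5,7] + [0,4,7] − [0,4,5].
The 6×1 boundary matrix has rank 1 and Smith normal form diag(1).

Reading off H_k = ker ∂_k / im ∂_{k+1}:

  H_2: rank ker ∂_2 − rank ∂_3 = (6 − 5) − 1 = 0, and the invariant factors of ∂_3 are all 1, so H_2 ≅ 0.

H_2 ≅ 0.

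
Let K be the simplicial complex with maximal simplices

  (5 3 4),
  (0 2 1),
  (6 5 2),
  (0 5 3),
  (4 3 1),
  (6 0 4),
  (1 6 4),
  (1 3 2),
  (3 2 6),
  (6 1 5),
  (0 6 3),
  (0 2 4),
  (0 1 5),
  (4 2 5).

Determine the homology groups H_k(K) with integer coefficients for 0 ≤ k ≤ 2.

H_0 ≅ Z,  H_1 ≅ Z^2,  H_2 ≅ Z.

Order the vertices as 0 < 1 < 2 < 3 < 4 < 5 < 6. Listing each simplex with vertices in this order, K has dimension 2 with simplices:

  0-simplices (7): [0], [1], [2], [3], [4], [5], [6]
  1-simplices (21): [0,1], [0,2], [0,3], [0,4], [0,5], [0,6], [1,2], [1,3], [1,4], [1,5], [1,6], [2,3], [2,4], [2,5], [2,6], [3,4], [3,5], [3,6], [4,5], [4,6], [5,6]
  2-simplices (14): [0,1,2], [0,1,5], [0,2,4], [0,3,5], [0,3,6], [0,4,6], [1,2,3], [1,3,4], [1,4,6], [1,5,6], [2,3,6], [2,4,5], [2,5,6], [3,4,5]

so the chain groups are C_0 ≅ Z^7, C_1 ≅ Z^21, C_2 ≅ Z^14.

The boundary map ∂_1: C_1 → C_0 is given by ∂[p,q] = [q] − [p].
This gives a 7×21 integer matrix of rank 6; reducing to Smith normal form yields diagonal entries (1,1,1,1,1,1).

The boundary map ∂_2: C_2 → C_1 sends each 2-simplex [p,q,r] to [q,r] − [p,r] + [p,q]. For instance
  ∂[1,5,6] = [5,6] − [1,6] + [1,5],
  ∂[0,1,5] = [1,5] − [0,5] + [0,1].
This gives a 21×14 integer matrix of rank 13; reducing to Smith normal form yields diagonal entries (1,1,1,1,1,1,1,1,1,1,1,1,1).

Computing H_k = (kernel of ∂_k) / (image of ∂_{k+1}):

  H_0: rank C_0 − rank ∂_1 = 7 − 6 = 1, and the invariant factors of ∂_1 are all 1, so H_0 = Z.
  H_1: rank ker ∂_1 − rank ∂_2 = (21 − 6) − 13 = 2, and the invariant factors of ∂_2 are all 1, so H_1 = Z^2.
  H_2: rank ker ∂_2 − rank ∂_3 = (14 − 13) − 0 = 1, and there is no ∂_3, so H_2 = Z.

As a check, the Euler characteristic is 7 − 21 + 14 = 0, which agrees with 1 − 2 + 1 = 0.
(K is a triangulation of the torus T^2.)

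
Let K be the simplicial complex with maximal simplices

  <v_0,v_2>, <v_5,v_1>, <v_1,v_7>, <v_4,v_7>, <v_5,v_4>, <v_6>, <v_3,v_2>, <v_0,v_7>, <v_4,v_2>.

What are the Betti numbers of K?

Order the vertices as v_0 < v_1 < v_2 < v_3 < v_4 < v_5 < v_6 < v_7. Listing each simplex with vertices in this order, K has dimension 1 with simplices:

  0-simplices (8): [v_0], [v_1], [v_2], [v_3], [v_4], [v_5], [v_6], [v_7]
  1-simplices (8): [v_0,v_2], [v_0,v_7], [v_1,v_5], [v_1,v_7], [v_2,v_3], [v_2,v_4], [v_4,v_5], [v_4,v_7]

Hence C_0 ≅ Z^8, C_1 ≅ Z^8.

∂_1: C_1 → C_0 is given by ∂[p,q] = [q] − [p]. For instance
  ∂[v_1,v_7] = [v_7] − [v_1].
The 8×8 boundary matrix has rank 6 and Smith normal form diag(1,1,1,1,1,1).

Reading off H_k = ker ∂_k / im ∂_{k+1}:

  H_0: rank C_0 − rank ∂_1 = 8 − 6 = 2, and the invariant factors of ∂_1 are all 1, so H_0 = Z^2.
  H_1: rank ker ∂_1 − rank ∂_2 = (8 − 6) − 0 = 2, and there is no ∂_2, so H_1 = Z^2.

As a check, the Euler characteristic is 8 − 8 = 0, which agrees with 2 − 2 = 0.

Hence the Betti numbers are b_0 = 2, b_1 = 2.

b_0 = 2, b_1 = 2.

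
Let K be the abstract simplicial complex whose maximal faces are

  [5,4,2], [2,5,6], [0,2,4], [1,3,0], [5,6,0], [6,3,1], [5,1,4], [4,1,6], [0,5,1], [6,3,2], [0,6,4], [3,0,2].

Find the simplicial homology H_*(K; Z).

K has 7 vertices, 18 edges, 12 triangles.
rank ∂_0 = 0, rank ∂_1 = 6 ⇒ b_0 = 7 − 0 − 6 = 1; all invariant factors of ∂_1 are 1 so no torsion. So H_0 = Z.
rank ∂_1 = 6, rank ∂_2 = 12 ⇒ b_1 = 18 − 6 − 12 = 0; ∂_2 has invariant factor(s) [2] giving torsion. So H_1 = Z/2Z.
rank ∂_2 = 12, rank ∂_3 = 0 ⇒ b_2 = 12 − 12 − 0 = 0. So H_2 = 0.

H_0 ≅ Z,  H_1 ≅ Z/2Z,  H_2 = 0.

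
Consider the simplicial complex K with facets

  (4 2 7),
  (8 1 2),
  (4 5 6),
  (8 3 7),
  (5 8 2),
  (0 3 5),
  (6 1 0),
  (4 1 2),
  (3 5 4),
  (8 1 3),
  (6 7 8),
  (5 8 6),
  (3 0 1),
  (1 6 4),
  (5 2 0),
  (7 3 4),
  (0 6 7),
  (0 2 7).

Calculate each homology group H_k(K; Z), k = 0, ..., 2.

We work with the vertex ordering 0 < 1 < 2 < 3 < 4 < 5 < 6 < 7 < 8. The simplices of K, each written with vertices in increasing order, are:

  0-simplices (9): [0], [1], [2], [3], [4], [5], [6], [7], [8]
  1-simplices (27): (27 of them)
  2-simplices (18): [0,1,3], [0,1,6], [0,2,5], [0,2,7], [0,3,5], [0,6,7], [1,2,4], [1,2,8], [1,3,8], [1,4,6], [2,4,7], [2,5,8], [3,4,5], [3,4,7], [3,7,8], [4,5,6], [5,6,8], [6,7,8]

Hence C_0 ≅ Z^9, C_1 ≅ Z^27, C_2 ≅ Z^18.

The boundary map ∂_1: C_1 → C_0 maps an edge to its endpoints' difference, ∂[p,q] = q − p. For instance
  ∂[0,2] = [2] − [0].
The resulting 9×27 matrix has rank 8, and its Smith normal form has invariant factors (1,1,1,1,1,1,1,1).

Boundary ∂_2: C_2 → C_1 maps a triangle to the signed sum of its edges. For instance
  ∂[0,2,5] = [2,5] − [0,5] + [0,2],
  ∂[0,6,7] = [6,7] − [0,7] + [0,6].
As a 27×18 matrix over Z this has rank 17, with invariant factors (1,1,1,1,1,1,1,1,1,1,1,1,1,1,1,1,1).

From H_k ≅ ker(∂_k) / im(∂_{k+1}) we obtain:

  H_0: rank C_0 − rank ∂_1 = 9 − 8 = 1, and the invariant factors of ∂_1 are all 1, so H_0 = Z.
  H_1: rank ker ∂_1 − rank ∂_2 = (27 − 8) − 17 = 2, and the invariant factors of ∂_2 are all 1, so H_1 = Z^2.
  H_2: rank ker ∂_2 − rank ∂_3 = (18 − 17) − 0 = 1, and there is no ∂_3, so H_2 = Z.

As a check, the Euler characteristic is 9 − 27 + 18 = 0, which agrees with 1 − 2 + 1 = 0.

H_0 ≅ Z,  H_1 ≅ Z^2,  H_2 ≅ Z.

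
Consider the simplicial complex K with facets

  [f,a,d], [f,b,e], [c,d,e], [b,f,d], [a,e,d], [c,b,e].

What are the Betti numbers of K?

K has 6 vertices, 12 edges, 6 triangles.
rank ∂_0 = 0, rank ∂_1 = 5 ⇒ b_0 = 6 − 0 − 5 = 1; all invariant factors of ∂_1 are 1 so no torsion. So H_0 = Z.
rank ∂_1 = 5, rank ∂_2 = 6 ⇒ b_1 = 12 − 5 − 6 = 1; all invariant factors of ∂_2 are 1 so no torsion. So H_1 = Z.
rank ∂_2 = 6, rank ∂_3 = 0 ⇒ b_2 = 6 − 6 − 0 = 0. So H_2 = 0.

b_0 = 1, b_1 = 1, b_2 = 0.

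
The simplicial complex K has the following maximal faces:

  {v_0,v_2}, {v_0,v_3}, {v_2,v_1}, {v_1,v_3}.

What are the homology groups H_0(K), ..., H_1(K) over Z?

H_0 ≅ Z,  H_1 ≅ Z.

Fix the vertex order v_0 < v_1 < v_2 < v_3 and write every simplex with vertices in increasing order. Then dim K = 1 and the simplices of K are:

  0-simplices (4): [v_0], [v_1], [v_2], [v_3]
  1-simplices (4): [v_0,v_2], [v_0,v_3], [v_1,v_2], [v_1,v_3]

giving chain groups C_0 ≅ Z^4, C_1 ≅ Z^4.

The boundary map ∂_1: C_1 → C_0 is given by ∂[p,q] = [q] − [p].
As a 4×4 matrix over Z this has rank 3, with invariant factors (1,1,1).

Now H_k = ker ∂_k / im ∂_{k+1}, so:

  H_0: rank C_0 − rank ∂_1 = 4 − 3 = 1, and the invariant factors of ∂_1 are all 1, so H_0 ≅ Z.
  H_1: rank ker ∂_1 − rank ∂_2 = (4 − 3) − 0 = 1, and there is no ∂_2, so H_1 ≅ Z.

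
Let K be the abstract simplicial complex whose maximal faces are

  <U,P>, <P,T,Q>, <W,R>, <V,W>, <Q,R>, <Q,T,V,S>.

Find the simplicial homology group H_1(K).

H_1 = Z.

Order the vertices as P < Q < R < S < T < U < V < W. Listing each simplex with vertices in this order, K has dimension 3 with simplices:

  0-simplices (8): P, Q, R, S, T, U, V, W
  1-simplices (12): PQ, PT, PU, QR, QS, QT, QV, RW, ST, SV, TV, VW
  2-simplices (5): PQT, QST, QSV, QTV, STV
  3-simplices (1): QSTV

so the chain groups are C_0 ≅ Z^8, C_1 ≅ Z^12, C_2 ≅ Z^5, C_3 ≅ Z^1.

The boundary map ∂_1: C_1 → C_0 maps an edge to its endpoints' difference, ∂[p,q] = q − p. For instance
  ∂QT = T − Q.
This gives a 8×12 integer matrix of rank 7; reducing to Smith normal form yields diagonal entries (1,1,1,1,1,1,1).

∂_2: C_2 → C_1 acts by ∂[p,q,r] = [q,r] − [p,r] + [p,q]. For instance
  ∂PQT = QT − PT + PQ,
  ∂QTV = TV − QV + QT.
As a 12×5 matrix over Z this has rank 4, with invariant factors (1,1,1,1).

∂_3: C_3 → C_2 sends each 3-simplex σ to the alternating sum Σ_i (−1)^i (σ with its i-th vertex removed). For instance
  ∂QSTV = STV − QTV + QSV − QST.
This gives a 5×1 integer matrix of rank 1; reducing to Smith normal form yields diagonal entries (1).

Computing H_k = (kernel of ∂_k) / (image of ∂_{k+1}):

  H_1: rank ker ∂_1 − rank ∂_2 = (12 − 7) − 4 = 1, and the invariant factors of ∂_2 are all 1, so H_1 = Z.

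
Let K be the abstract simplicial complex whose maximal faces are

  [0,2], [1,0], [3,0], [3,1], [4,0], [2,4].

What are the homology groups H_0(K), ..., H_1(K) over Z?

Fix the vertex order 0 < 1 < 2 < 3 < 4 and write every simplex with vertices in increasing order. Then dim K = 1 and the simplices of K are:

  0-simplices (5): [0], [1], [2], [3], [4]
  1-simplices (6): [0,1], [0,2], [0,3], [0,4], [1,3], [2,4]

so the chain groups are C_0 ≅ Z^5, C_1 ≅ Z^6.

Boundary ∂_1: C_1 → C_0 sends each edge [p,q] (with p < q) to q − p.
As a 5×6 matrix over Z this has rank 4, with invariant factors (1,1,1,1).

Computing H_k = (kernel of ∂_k) / (image of ∂_{k+1}):

  H_0: rank C_0 − rank ∂_1 = 5 − 4 = 1, and the invariant factors of ∂_1 are all 1, so H_0 = Z.
  H_1: rank ker ∂_1 − rank ∂_2 = (6 − 4) − 0 = 2, and there is no ∂_2, so H_1 = Z^2.

H_0 = Z,  H_1 = Z^2.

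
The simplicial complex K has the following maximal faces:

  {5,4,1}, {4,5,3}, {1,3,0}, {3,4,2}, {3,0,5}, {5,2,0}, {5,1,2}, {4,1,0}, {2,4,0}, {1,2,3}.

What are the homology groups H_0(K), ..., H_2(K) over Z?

Order the vertices as 0 < 1 < 2 < 3 < 4 < 5. Listing each simplex with vertices in this order, K has dimension 2 with simplices:

  0-simplices (6): [0], [1], [2], [3], [4], [5]
  1-simplices (15): [0,1], [0,2], [0,3], [0,4], [0,5], [1,2], [1,3], [1,4], [1,5], [2,3], [2,4], [2,5], [3,4], [3,5], [4,5]
  2-simplices (10): [0,1,3], [0,1,4], [0,2,4], [0,2,5], [0,3,5], [1,2,3], [1,2,5], [1,4,5], [2,3,4], [3,4,5]

so the chain groups are C_0 ≅ Z^6, C_1 ≅ Z^15, C_2 ≅ Z^10.

Boundary ∂_1: C_1 → C_0 maps an edge to its endpoints' difference, ∂[p,q] = q − p.
The resulting 6×15 matrix has rank 5, and its Smith normal form has invariant factors (1,1,1,1,1).

The boundary map ∂_2: C_2 → C_1 maps a triangle to the signed sum of its edges. For instance
  ∂[0,2,5] = [2,5] − [0,5] + [0,2],
  ∂[3,4,5] = [4,5] − [3,5] + [3,4].
As a 15×10 matrix over Z this has rank 10, with invariant factors (1,1,1,1,1,1,1,1,1,2).

Computing H_k = (kernel of ∂_k) / (image of ∂_{k+1}):

  H_0: rank C_0 − rank ∂_1 = 6 − 5 = 1, and the invariant factors of ∂_1 are all 1, so H_0 = Z.
  H_1: rank ker ∂_1 − rank ∂_2 = (15 − 5) − 10 = 0, and ∂_2 has invariant factor 2 > 1, so H_1 = Z/2.
  H_2: rank ker ∂_2 − rank ∂_3 = (10 − 10) − 0 = 0, and there is no ∂_3, so H_2 = 0.

As a check, the Euler characteristic is 6 − 15 + 10 = 1, which agrees with 1 − 0 + 0 = 1.
(K is a triangulation of the real projective plane RP^2.)

H_0 ≅ Z,  H_1 ≅ Z/2,  H_2 = 0.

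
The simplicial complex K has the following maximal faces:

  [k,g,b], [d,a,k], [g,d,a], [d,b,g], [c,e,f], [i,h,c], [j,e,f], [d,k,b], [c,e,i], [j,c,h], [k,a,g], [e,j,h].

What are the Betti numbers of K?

Take the total order a < b < c < d < e < f < g < h < i < j < k on the vertex set. Then K (dimension 2) consists of the simplices:

  0-simplices (11): a, b, c, d, e, f, g, h, i, j, k
  1-simplices (21): ad, ag, ak, bd, bg, bk, ce, cf, ch, ci, cj, dg, dk, ef, eh, ei, ej, fj, gk, hi, hj
  2-simplices (12): adg, adk, agk, bdg, bdk, bgk, cef, cei, chi, chj, efj, ehj

Hence C_0 ≅ Z^11, C_1 ≅ Z^21, C_2 ≅ Z^12.

The boundary map ∂_1: C_1 → C_0 maps an edge to its endpoints' difference, ∂[p,q] = q − p.
This gives a 11×21 integer matrix of rank 9; reducing to Smith normal form yields diagonal entries (1,1,1,1,1,1,1,1,1).

The boundary map ∂_2: C_2 → C_1 acts by ∂[p,q,r] = [q,r] − [p,r] + [p,q]. For instance
  ∂bdk = dk − bk + bd,
  ∂agk = gk − ak + ag.
As a 21×12 matrix over Z this has rank 11, with invariant factors (1,1,1,1,1,1,1,1,1,1,1).

Computing H_k = (kernel of ∂_k) / (image of ∂_{k+1}):

  H_0: rank C_0 − rank ∂_1 = 11 − 9 = 2, and the invariant factors of ∂_1 are all 1, so H_0 ≅ Z^2.
  H_1: rank ker ∂_1 − rank ∂_2 = (21 − 9) − 11 = 1, and the invariant factors of ∂_2 are all 1, so H_1 ≅ Z.
  H_2: rank ker ∂_2 − rank ∂_3 = (12 − 11) − 0 = 1, and there is no ∂_3, so H_2 ≅ Z.

As a check, the Euler characteristic is 11 − 21 + 12 = 2, which agrees with 2 − 1 + 1 = 2.

Hence the Betti numbers are b_0 = 2, b_1 = 1, b_2 = 1.

b_0 = 2, b_1 = 1, b_2 = 1.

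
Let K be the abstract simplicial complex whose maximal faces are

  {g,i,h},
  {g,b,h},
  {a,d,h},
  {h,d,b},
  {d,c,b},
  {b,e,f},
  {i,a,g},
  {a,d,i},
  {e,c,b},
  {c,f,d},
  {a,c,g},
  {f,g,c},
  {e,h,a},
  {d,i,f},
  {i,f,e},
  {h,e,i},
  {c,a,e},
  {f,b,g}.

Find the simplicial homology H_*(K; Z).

H_0 ≅ Z,  H_1 ≅ Z ⊕ Z/2,  H_2 = 0.

Order the vertices as a < b < c < d < e < f < g < h < i. Listing each simplex with vertices in this order, K has dimension 2 with simplices:

  0-simplices (9): a, b, c, d, e, f, g, h, i
  1-simplices (27): ac, ad, ae, ag, ah, ai, bc, bd, be, bf, bg, bh, cd, ce, cf, cg, df, dh, di, ef, eh, ei, fg, fi, gh, gi, hi
  2-simplices (18): ace, acg, adh, adi, aeh, agi, bcd, bce, bdh, bef, bfg, bgh, cdf, cfg, dfi, efi, ehi, ghi

Hence C_0 ≅ Z^9, C_1 ≅ Z^27, C_2 ≅ Z^18.

Boundary ∂_1: C_1 → C_0 is given by ∂[p,q] = [q] − [p]. For instance
  ∂fi = i − f.
The resulting 9×27 matrix has rank 8, and its Smith normal form has invariant factors (1,1,1,1,1,1,1,1).

∂_2: C_2 → C_1 maps a triangle to the signed sum of its edges. For instance
  ∂agi = gi − ai + ag,
  ∂bcd = cd − bd + bc.
The resulting 27×18 matrix has rank 18, and its Smith normal form has invariant factors (1,1,1,1,1,1,1,1,1,1,1,1,1,1,1,1,1,2).

Computing H_k = (kernel of ∂_k) / (image of ∂_{k+1}):

  H_0: rank C_0 − rank ∂_1 = 9 − 8 = 1, and the invariant factors of ∂_1 are all 1, so H_0 ≅ Z.
  H_1: rank ker ∂_1 − rank ∂_2 = (27 − 8) − 18 = 1, and ∂_2 has invariant factor 2 > 1, so H_1 ≅ Z ⊕ Z/2.
  H_2: rank ker ∂_2 − rank ∂_3 = (18 − 18) − 0 = 0, and there is no ∂_3, so H_2 ≅ 0.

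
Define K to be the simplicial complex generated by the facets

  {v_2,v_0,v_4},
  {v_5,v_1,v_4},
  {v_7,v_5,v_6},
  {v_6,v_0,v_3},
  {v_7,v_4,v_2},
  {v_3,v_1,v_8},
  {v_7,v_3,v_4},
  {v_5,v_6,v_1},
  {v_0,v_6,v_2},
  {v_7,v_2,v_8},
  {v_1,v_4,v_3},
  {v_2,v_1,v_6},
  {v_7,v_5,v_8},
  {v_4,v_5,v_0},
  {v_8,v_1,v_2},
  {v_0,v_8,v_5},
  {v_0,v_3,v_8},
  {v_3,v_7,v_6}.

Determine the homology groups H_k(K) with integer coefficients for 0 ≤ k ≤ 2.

H_0 = Z,  H_1 = Z^2,  H_2 = Z.

We work with the vertex ordering v_0 < v_1 < v_2 < v_3 < v_4 < v_5 < v_6 < v_7 < v_8. The simplices of K, each written with vertices in increasing order, are:

  0-simplices (9): [v_0], [v_1], [v_2], [v_3], [v_4], [v_5], [v_6], [v_7], [v_8]
  1-simplices (27): (27 of them)
  2-simplices (18): (18 of them)

giving chain groups C_0 ≅ Z^9, C_1 ≅ Z^27, C_2 ≅ Z^18.

Boundary ∂_1: C_1 → C_0 is given by ∂[p,q] = [q] − [p]. For instance
  ∂[v_3,v_8] = [v_8] − [v_3].
As a 9×27 matrix over Z this has rank 8, with invariant factors (1,1,1,1,1,1,1,1).

The boundary map ∂_2: C_2 → C_1 acts by ∂[p,q,r] = [q,r] − [p,r] + [p,q]. For instance
  ∂[v_2,v_7,v_8] = [v_7,v_8] − [v_2,v_8] + [v_2,v_7],
  ∂[v_2,v_4,v_7] = [v_4,v_7] − [v_2,v_7] + [v_2,v_4].
The 27×18 boundary matrix has rank 17 and Smith normal form diag(1,1,1,1,1,1,1,1,1,1,1,1,1,1,1,1,1).

Computing H_k = (kernel of ∂_k) / (image of ∂_{k+1}):

  H_0: rank C_0 − rank ∂_1 = 9 − 8 = 1, and the invariant factors of ∂_1 are all 1, so H_0 = Z.
  H_1: rank ker ∂_1 − rank ∂_2 = (27 − 8) − 17 = 2, and the invariant factors of ∂_2 are all 1, so H_1 = Z^2.
  H_2: rank ker ∂_2 − rank ∂_3 = (18 − 17) − 0 = 1, and there is no ∂_3, so H_2 = Z.

As a check, the Euler characteristic is 9 − 27 + 18 = 0, which agrees with 1 − 2 + 1 = 0.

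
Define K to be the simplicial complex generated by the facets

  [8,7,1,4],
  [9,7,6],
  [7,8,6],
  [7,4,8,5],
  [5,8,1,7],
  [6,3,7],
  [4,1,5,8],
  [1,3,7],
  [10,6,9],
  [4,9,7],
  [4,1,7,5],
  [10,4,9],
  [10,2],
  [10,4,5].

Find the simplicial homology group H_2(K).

Fix the vertex order 1 < 2 < 3 < 4 < 5 < 6 < 7 < 8 < 9 < 10 and write every simplex with vertices in increasing order. Then dim K = 3 and the simplices of K are:

  0-simplices (10): [1], [2], [3], [4], [5], [6], [7], [8], [9], [10]
  1-simplices (23): (23 of them)
  2-simplices (18): (18 of them)
  3-simplices (5): [1,4,5,7], [1,4,5,8], [1,4,7,8], [1,5,7,8], [4,5,7,8]

giving chain groups C_0 ≅ Z^10, C_1 ≅ Z^23, C_2 ≅ Z^18, C_3 ≅ Z^5.

The boundary map ∂_1: C_1 → C_0 sends each edge [p,q] (with p < q) to q − p. For instance
  ∂[4,9] = [9] − [4].
The resulting 10×23 matrix has rank 9, and its Smith normal form has invariant factors (1,1,1,1,1,1,1,1,1).

Boundary ∂_2: C_2 → C_1 sends each 2-simplex [p,q,r] to [q,r] − [p,r] + [p,q]. For instance
  ∂[6,7,8] = [7,8] − [6,8] + [6,7],
  ∂[4,5,8] = [5,8] − [4,8] + [4,5].
The resulting 23×18 matrix has rank 14, and its Smith normal form has invariant factors (1,1,1,1,1,1,1,1,1,1,1,1,1,1).

∂_3: C_3 → C_2 sends each 3-simplex σ to the alternating sum Σ_i (−1)^i (σ with its i-th vertex removed). For instance
  ∂[1,4,7,8] = [4,7,8] − [1,7,8] + [1,4,8] − [1,4,7],
  ∂[4,5,7,8] = [5,7,8] − [4,7,8] + [4,5,8] − [4,5,7].
As a 18×5 matrix over Z this has rank 4, with invariant factors (1,1,1,1).

Reading off H_k = ker ∂_k / im ∂_{k+1}:

  H_2: rank ker ∂_2 − rank ∂_3 = (18 − 14) − 4 = 0, and the invariant factors of ∂_3 are all 1, so H_2 ≅ 0.

H_2 ≅ 0.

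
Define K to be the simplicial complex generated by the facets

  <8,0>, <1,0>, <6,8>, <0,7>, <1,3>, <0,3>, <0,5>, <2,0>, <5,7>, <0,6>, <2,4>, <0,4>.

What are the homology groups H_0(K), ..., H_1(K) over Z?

H_0 = Z,  H_1 = Z^4.

Take the total order 0 < 1 < 2 < 3 < 4 < 5 < 6 < 7 < 8 on the vertex set. Then K (dimension 1) consists of the simplices:

  0-simplices (9): [0], [1], [2], [3], [4], [5], [6], [7], [8]
  1-simplices (12): [0,1], [0,2], [0,3], [0,4], [0,5], [0,6], [0,7], [0,8], [1,3], [2,4], [5,7], [6,8]

giving chain groups C_0 ≅ Z^9, C_1 ≅ Z^12.

The boundary map ∂_1: C_1 → C_0 sends each edge [p,q] (with p < q) to q − p.
This gives a 9×12 integer matrix of rank 8; reducing to Smith normal form yields diagonal entries (1,1,1,1,1,1,1,1).

Reading off H_k = ker ∂_k / im ∂_{k+1}:

  H_0: rank C_0 − rank ∂_1 = 9 − 8 = 1, and the invariant factors of ∂_1 are all 1, so H_0 ≅ Z.
  H_1: rank ker ∂_1 − rank ∂_2 = (12 − 8) − 0 = 4, and there is no ∂_2, so H_1 ≅ Z^4.

As a check, the Euler characteristic is 9 − 12 = -3, which agrees with 1 − 4 = -3.
(K is a triangulation of a wedge of 4 circles.)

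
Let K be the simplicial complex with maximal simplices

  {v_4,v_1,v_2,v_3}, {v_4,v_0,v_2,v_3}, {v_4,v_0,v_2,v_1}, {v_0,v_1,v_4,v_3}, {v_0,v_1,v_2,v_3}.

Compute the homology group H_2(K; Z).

We work with the vertex ordering v_0 < v_1 < v_2 < v_3 < v_4. The simplices of K, each written with vertices in increasing order, are:

  0-simplices (5): [v_0], [v_1], [v_2], [v_3], [v_4]
  1-simplices (10): [v_0,v_1], [v_0,v_2], [v_0,v_3], [v_0,v_4], [v_1,v_2], [v_1,v_3], [v_1,v_4], [v_2,v_3], [v_2,v_4], [v_3,v_4]
  2-simplices (10): [v_0,v_1,v_2], [v_0,v_1,v_3], [v_0,v_1,v_4], [v_0,v_2,v_3], [v_0,v_2,v_4], [v_0,v_3,v_4], [v_1,v_2,v_3], [v_1,v_2,v_4], [v_1,v_3,v_4], [v_2,v_3,v_4]
  3-simplices (5): [v_0,v_1,v_2,v_3], [v_0,v_1,v_2,v_4], [v_0,v_1,v_3,v_4], [v_0,v_2,v_3,v_4], [v_1,v_2,v_3,v_4]

so the chain groups are C_0 ≅ Z^5, C_1 ≅ Z^10, C_2 ≅ Z^10, C_3 ≅ Z^5.

∂_1: C_1 → C_0 sends each edge [p,q] (with p < q) to q − p.
This gives a 5×10 integer matrix of rank 4; reducing to Smith normal form yields diagonal entries (1,1,1,1).

∂_2: C_2 → C_1 sends each 2-simplex [p,q,r] to [q,r] − [p,r] + [p,q]. For instance
  ∂[v_0,v_3,v_4] = [v_3,v_4] − [v_0,v_4] + [v_0,v_3],
  ∂[v_0,v_1,v_3] = [v_1,v_3] − [v_0,v_3] + [v_0,v_1].
The 10×10 boundary matrix has rank 6 and Smith normal form diag(1,1,1,1,1,1).

Boundary ∂_3: C_3 → C_2 sends each 3-simplex σ to the alternating sum Σ_i (−1)^i (σ with its i-th vertex removed). For instance
  ∂[v_0,v_1,v_2,v_4] = [v_1,v_2,v_4] − [v_0,v_2,v_4] + [v_0,v_1,v_4] − [v_0,v_1,v_2],
  ∂[v_1,v_2,v_3,v_4] = [v_2,v_3,v_4] − [v_1,v_3,v_4] + [v_1,v_2,v_4] − [v_1,v_2,v_3].
This gives a 10×5 integer matrix of rank 4; reducing to Smith normal form yields diagonal entries (1,1,1,1).

Computing H_k = (kernel of ∂_k) / (image of ∂_{k+1}):

  H_2: rank ker ∂_2 − rank ∂_3 = (10 − 6) − 4 = 0, and the invariant factors of ∂_3 are all 1, so H_2 = 0.

(K is a triangulation of the 3-sphere S^3.)

H_2 ≅ 0.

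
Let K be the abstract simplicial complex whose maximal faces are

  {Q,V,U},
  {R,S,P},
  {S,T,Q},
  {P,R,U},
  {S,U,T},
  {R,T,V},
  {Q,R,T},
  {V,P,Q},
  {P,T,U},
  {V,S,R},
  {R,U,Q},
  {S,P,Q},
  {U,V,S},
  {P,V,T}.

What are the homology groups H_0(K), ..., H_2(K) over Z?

Order the vertices as P < Q < R < S < T < U < V. Listing each simplex with vertices in this order, K has dimension 2 with simplices:

  0-simplices (7): P, Q, R, S, T, U, V
  1-simplices (21): PQ, PR, PS, PT, PU, PV, QR, QS, QT, QU, QV, RS, RT, RU, RV, ST, SU, SV, TU, TV, UV
  2-simplices (14): PQS, PQV, PRS, PRU, PTU, PTV, QRT, QRU, QST, QUV, RSV, RTV, STU, SUV

so the chain groups are C_0 ≅ Z^7, C_1 ≅ Z^21, C_2 ≅ Z^14.

Boundary ∂_1: C_1 → C_0 sends each edge [p,q] (with p < q) to q − p.
The resulting 7×21 matrix has rank 6, and its Smith normal form has invariant factors (1,1,1,1,1,1).

∂_2: C_2 → C_1 acts by ∂[p,q,r] = [q,r] − [p,r] + [p,q]. For instance
  ∂QRU = RU − QU + QR,
  ∂QST = ST − QT + QS.
The resulting 21×14 matrix has rank 13, and its Smith normal form has invariant factors (1,1,1,1,1,1,1,1,1,1,1,1,1).

Computing H_k = (kernel of ∂_k) / (image of ∂_{k+1}):

  H_0: rank C_0 − rank ∂_1 = 7 − 6 = 1, and the invariant factors of ∂_1 are all 1, so H_0 = Z.
  H_1: rank ker ∂_1 − rank ∂_2 = (21 − 6) − 13 = 2, and the invariant factors of ∂_2 are all 1, so H_1 = Z^2.
  H_2: rank ker ∂_2 − rank ∂_3 = (14 − 13) − 0 = 1, and there is no ∂_3, so H_2 = Z.

As a check, the Euler characteristic is 7 − 21 + 14 = 0, which agrees with 1 − 2 + 1 = 0.

H_0 = Z,  H_1 = Z^2,  H_2 = Z.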